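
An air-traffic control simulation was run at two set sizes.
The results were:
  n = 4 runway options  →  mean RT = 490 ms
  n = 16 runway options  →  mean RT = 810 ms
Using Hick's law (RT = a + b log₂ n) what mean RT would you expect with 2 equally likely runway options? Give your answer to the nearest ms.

Fit slope and intercept:
  b = (810 − 490) / (log₂ 16 − log₂ 4) = 320 / (4 − 2) = 160 ms/bit
  a = 490 − 160 × 2 = 170 ms
Then RT(2) = 170 + 160 × log₂ 2 = 170 + 160 × 1 ≈ 330.000 ms.

330 ms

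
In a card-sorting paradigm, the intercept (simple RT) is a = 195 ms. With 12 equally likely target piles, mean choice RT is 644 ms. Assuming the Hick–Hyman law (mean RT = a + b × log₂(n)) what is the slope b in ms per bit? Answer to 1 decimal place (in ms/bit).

b = (644 − 195) / log₂(12) = 449 / 3.5850 = 125.245 ms/bit.

125.2 ms/bit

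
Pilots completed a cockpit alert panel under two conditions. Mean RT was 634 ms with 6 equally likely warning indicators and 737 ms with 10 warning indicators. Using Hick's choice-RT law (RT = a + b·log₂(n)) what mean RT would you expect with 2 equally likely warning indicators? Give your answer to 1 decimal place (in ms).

Fit slope and intercept:
  b = (737 − 634) / (log₂ 10 − log₂ 6) = 103 / (3.3219 − 2.5850) = 139.762 ms/bit
  a = 634 − 139.762 × 2.5850 = 272.720 ms
Then RT(2) = 272.720 + 139.762 × log₂ 2 = 272.720 + 139.762 × 1 ≈ 412.482 ms.

412.5 ms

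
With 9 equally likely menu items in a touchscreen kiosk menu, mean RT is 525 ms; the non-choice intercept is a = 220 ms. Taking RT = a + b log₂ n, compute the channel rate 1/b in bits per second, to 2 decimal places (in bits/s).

b = (525 − 220)/log₂ 9 = 305/3.1699 = 96.217 ms per bit = 0.09622 s/bit; the reciprocal is 10.393 bits/s.

10.39 bits/s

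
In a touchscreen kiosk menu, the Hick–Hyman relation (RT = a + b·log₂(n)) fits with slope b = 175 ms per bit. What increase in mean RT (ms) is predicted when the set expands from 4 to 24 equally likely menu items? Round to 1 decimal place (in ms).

452.4 ms

The intercept a cancels: ΔRT = b·(log₂ n₂ − log₂ n₁) = b·log₂(n₂/n₁).
log₂(24) − log₂(4) = 4.5850 − 2 = 2.5850.
ΔRT = 175 × 2.5850 = 452.368 ms.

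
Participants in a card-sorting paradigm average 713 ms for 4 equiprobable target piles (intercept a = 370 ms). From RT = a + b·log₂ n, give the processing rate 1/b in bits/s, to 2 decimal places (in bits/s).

b = (713 − 370)/log₂ 4 = 343/2 = 171.500 ms per bit = 0.17150 s/bit; the reciprocal is 5.831 bits/s.

5.83 bits/s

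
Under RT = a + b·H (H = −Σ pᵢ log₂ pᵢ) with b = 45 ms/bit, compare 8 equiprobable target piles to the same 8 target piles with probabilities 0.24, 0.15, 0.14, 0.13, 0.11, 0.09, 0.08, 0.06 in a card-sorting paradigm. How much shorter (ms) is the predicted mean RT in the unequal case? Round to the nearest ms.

The RT saving is b·ΔH. Equiprobable H₀ = log₂(8) = 3.0000 bits; with the given probabilities H = 2.8824 bits.
b·(H₀ − H) = 45 × (3.0000 − 2.8824) = 5.29 ms.

5 ms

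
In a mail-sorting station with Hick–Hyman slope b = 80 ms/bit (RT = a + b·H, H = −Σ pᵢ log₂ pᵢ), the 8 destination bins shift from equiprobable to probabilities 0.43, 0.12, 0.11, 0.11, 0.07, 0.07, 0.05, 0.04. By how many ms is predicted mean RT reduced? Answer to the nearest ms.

38 ms

The RT saving is b·ΔH. Equiprobable H₀ = log₂(8) = 3.0000 bits; with the given probabilities H = 2.5302 bits.
b·(H₀ − H) = 80 × (3.0000 − 2.5302) = 37.59 ms.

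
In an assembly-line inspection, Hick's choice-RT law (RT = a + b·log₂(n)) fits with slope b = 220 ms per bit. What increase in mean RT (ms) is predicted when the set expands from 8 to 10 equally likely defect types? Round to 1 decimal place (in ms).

Only the slope matters, since a is common to both: ΔRT = b·log₂(n₂/n₁).
log₂(10) − log₂(8) = 3.3219 − 3 = 0.3219.
ΔRT = 220 × 0.3219 = 70.824 ms.

70.8 ms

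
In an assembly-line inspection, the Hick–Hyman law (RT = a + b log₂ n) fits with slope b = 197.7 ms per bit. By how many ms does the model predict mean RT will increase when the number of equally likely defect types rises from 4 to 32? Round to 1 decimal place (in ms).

593.1 ms

ΔRT = (a + b log₂ n₂) − (a + b log₂ n₁) = b·(log₂ n₂ − log₂ n₁).
log₂(32) − log₂(4) = log₂(32/4) = log₂(8) = 3.
ΔRT = 197.7 × 3.0000 = 593.100 ms.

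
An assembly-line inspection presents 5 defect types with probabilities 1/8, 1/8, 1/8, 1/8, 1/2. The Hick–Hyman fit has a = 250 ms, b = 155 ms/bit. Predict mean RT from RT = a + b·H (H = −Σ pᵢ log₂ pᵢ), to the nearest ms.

560 ms

Each term −pᵢ log₂ pᵢ: 0.125·3 + 0.125·3 + 0.125·3 + 0.125·3 + 0.5·1; summed, H = 2.000 bits.
Mean RT = a + bH = 250 + 155·2.000 = 560.00 ms.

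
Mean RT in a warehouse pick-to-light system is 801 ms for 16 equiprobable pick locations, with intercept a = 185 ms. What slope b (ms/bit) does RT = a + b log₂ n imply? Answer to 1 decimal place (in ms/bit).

16 alternatives carry log₂ 16 = 4 bits; the choice cost is 801 − 185 = 616 ms, so b = 616/4 = 154.000 ms/bit.

154.0 ms/bit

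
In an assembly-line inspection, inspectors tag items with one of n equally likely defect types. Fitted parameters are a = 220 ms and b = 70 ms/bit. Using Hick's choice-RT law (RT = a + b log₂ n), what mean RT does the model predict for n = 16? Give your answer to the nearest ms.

500 ms

log₂(16) = 4 bits, so RT = 220 + 70 × 4 ≈ 500.000 ms.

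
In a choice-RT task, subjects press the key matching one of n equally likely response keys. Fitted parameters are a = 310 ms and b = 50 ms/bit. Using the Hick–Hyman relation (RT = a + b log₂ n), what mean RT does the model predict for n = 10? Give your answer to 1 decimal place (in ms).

476.1 ms

log₂(10) = 3.3219 bits, so RT = 310 + 50 × 3.3219 ≈ 476.096 ms.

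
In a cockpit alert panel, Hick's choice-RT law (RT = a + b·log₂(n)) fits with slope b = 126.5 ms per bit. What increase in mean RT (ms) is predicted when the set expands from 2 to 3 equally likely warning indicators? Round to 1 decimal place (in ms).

Only the slope matters, since a is common to both: ΔRT = b·log₂(n₂/n₁).
log₂(3) − log₂(2) = 1.5850 − 1 = 0.5850.
ΔRT = 126.5 × 0.5850 = 73.998 ms.

74.0 ms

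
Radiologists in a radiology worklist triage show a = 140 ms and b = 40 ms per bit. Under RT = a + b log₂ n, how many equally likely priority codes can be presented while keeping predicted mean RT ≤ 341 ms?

40·log₂ n ≤ 341 − 140 = 201, giving log₂ n ≤ 5.0250 and n ≤ 32.559. The largest whole number is 32.

32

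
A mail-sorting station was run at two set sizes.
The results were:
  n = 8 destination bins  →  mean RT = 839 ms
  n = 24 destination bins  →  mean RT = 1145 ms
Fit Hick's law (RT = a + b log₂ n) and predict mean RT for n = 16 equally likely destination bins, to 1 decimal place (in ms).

With log₂ n on the abscissa the relation is linear; from the two conditions:
  b = (1145 − 839) / (log₂ 24 − log₂ 8) = 306 / (4.5850 − 3) = 193.065 ms/bit
  a = 839 − 193.065 × 3 = 259.806 ms
Then RT(16) = 259.806 + 193.065 × log₂ 16 = 259.806 + 193.065 × 4 ≈ 1032.065 ms.

1032.1 ms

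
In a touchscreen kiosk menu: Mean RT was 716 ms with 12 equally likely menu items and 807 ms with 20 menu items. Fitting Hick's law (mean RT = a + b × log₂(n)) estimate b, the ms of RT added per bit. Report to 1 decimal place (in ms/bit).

123.5 ms/bit

The slope on a log₂ axis is (807 − 716) / (4.3219 − 3.5850) = 123.479 ms/bit.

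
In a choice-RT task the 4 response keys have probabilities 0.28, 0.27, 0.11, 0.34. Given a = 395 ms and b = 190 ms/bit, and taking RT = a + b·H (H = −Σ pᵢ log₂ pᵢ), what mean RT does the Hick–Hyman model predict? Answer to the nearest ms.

H = 0.28·log₂(1/0.28) + 0.27·log₂(1/0.27) + 0.11·log₂(1/0.11) + 0.34·log₂(1/0.34) = 1.9037 bits.
RT = 395 + 190 × 1.9037 = 756.70 ms.

757 ms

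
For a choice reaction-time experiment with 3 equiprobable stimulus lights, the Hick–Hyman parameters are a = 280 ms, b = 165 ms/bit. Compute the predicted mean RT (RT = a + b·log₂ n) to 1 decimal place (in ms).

541.5 ms

log₂(3) = 1.5850 bits, so RT = 280 + 165 × 1.5850 ≈ 541.519 ms.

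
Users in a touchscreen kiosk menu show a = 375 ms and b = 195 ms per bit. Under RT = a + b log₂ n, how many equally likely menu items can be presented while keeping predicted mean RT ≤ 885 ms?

6

195·log₂ n ≤ 885 − 375 = 510, giving log₂ n ≤ 2.6154 and n ≤ 6.128. The largest whole number is 6.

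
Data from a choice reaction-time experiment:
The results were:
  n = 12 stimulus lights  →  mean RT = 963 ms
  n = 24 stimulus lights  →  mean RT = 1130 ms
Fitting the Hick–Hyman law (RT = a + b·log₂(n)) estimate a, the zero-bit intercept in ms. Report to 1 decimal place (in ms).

The slope on a log₂ axis is (1130 − 963) / (4.5850 − 3.5850) = 167.000 ms/bit.
a = RT₁ − b·log₂ n₁ = 963 − 167.000 × 3.5850 = 364.311 ms.

364.3 ms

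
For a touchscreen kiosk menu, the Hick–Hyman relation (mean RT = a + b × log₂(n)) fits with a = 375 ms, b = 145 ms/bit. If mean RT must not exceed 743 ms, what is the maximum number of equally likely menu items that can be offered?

145·log₂ n ≤ 743 − 375 = 368, giving log₂ n ≤ 2.5379 and n ≤ 5.808. The largest whole number is 5.

5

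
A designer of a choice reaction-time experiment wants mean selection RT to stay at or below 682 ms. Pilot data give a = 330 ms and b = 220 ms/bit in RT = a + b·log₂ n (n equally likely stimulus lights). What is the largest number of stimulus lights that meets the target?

3

Set 330 + 220·log₂ n ≤ 682 → log₂ n ≤ (682 − 330)/220 = 1.6000.
So n ≤ 2^1.6000 = 3.031; the largest integer n is 3.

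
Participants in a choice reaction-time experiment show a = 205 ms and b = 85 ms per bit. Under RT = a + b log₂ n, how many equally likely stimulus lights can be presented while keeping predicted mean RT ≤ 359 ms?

Set 205 + 85·log₂ n ≤ 359 → log₂ n ≤ (359 − 205)/85 = 1.8118.
So n ≤ 2^1.8118 = 3.511; the largest integer n is 3.

3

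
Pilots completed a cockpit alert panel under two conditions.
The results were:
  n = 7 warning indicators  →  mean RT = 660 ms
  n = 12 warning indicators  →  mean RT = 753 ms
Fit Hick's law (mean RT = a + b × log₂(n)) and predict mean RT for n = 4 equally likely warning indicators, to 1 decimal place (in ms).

563.4 ms

RT is linear in log₂ n, so two points fix the line:
  b = (753 − 660) / (log₂ 12 − log₂ 7) = 93 / (3.5850 − 2.8074) = 119.598 ms/bit
  a = 660 − 119.598 × 2.8074 = 324.247 ms
Then RT(4) = 324.247 + 119.598 × log₂ 4 = 324.247 + 119.598 × 2 ≈ 563.442 ms.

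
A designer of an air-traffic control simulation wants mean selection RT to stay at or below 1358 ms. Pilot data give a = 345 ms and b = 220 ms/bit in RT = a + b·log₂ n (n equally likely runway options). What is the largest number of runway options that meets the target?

Information budget: (1358 − 345)/220 = 4.6045 bits, so n ≤ 2^4.6045 = 24.328 → at most 24.

24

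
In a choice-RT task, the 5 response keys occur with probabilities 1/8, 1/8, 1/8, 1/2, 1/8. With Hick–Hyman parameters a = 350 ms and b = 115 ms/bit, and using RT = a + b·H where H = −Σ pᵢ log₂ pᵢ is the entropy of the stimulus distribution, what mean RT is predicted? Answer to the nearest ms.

Each term −pᵢ log₂ pᵢ: 0.125·3 + 0.125·3 + 0.125·3 + 0.5·1 + 0.125·3; summed, H = 2.000 bits.
Mean RT = a + bH = 350 + 115·2.000 = 580.00 ms.

580 ms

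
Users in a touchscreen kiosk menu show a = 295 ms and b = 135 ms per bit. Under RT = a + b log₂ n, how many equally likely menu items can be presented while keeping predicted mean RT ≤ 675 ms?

Set 295 + 135·log₂ n ≤ 675 → log₂ n ≤ (675 − 295)/135 = 2.8148.
So n ≤ 2^2.8148 = 7.036; the largest integer n is 7.

7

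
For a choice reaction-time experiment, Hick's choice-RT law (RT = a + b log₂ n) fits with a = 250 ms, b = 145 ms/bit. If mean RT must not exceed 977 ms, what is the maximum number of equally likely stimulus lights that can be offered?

32

Set 250 + 145·log₂ n ≤ 977 → log₂ n ≤ (977 − 250)/145 = 5.0138.
So n ≤ 2^5.0138 = 32.307; the largest integer n is 32.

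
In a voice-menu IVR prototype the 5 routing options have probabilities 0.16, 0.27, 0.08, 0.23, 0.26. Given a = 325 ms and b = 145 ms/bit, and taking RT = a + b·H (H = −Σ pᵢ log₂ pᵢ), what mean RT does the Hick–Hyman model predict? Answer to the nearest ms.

Entropy contributions −pᵢ log₂ pᵢ: 0.4230, 0.5100, 0.2915, 0.4877, 0.5053; sum H = 2.2175 bits.
RT = a + bH = 325 + 145·2.2175 = 646.54 ms.

647 ms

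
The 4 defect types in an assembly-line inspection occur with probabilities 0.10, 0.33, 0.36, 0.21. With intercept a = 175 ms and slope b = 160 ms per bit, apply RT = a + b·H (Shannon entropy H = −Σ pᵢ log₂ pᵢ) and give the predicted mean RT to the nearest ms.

Entropy contributions −pᵢ log₂ pᵢ: 0.3322, 0.5278, 0.5306, 0.4728; sum H = 1.8635 bits.
RT = a + bH = 175 + 160·1.8635 = 473.15 ms.

473 ms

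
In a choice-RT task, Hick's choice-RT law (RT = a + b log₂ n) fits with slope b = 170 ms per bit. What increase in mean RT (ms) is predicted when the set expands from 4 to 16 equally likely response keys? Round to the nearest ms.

340 ms

The intercept a cancels: ΔRT = b·(log₂ n₂ − log₂ n₁) = b·log₂(n₂/n₁).
log₂(16) − log₂(4) = log₂(16/4) = log₂(4) = 2.
ΔRT = 170 × 2.0000 = 340.000 ms.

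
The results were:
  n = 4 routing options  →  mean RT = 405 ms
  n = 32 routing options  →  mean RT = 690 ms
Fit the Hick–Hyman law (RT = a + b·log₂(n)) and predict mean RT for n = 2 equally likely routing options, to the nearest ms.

With log₂ n on the abscissa the relation is linear; from the two conditions:
  b = (690 − 405) / (log₂ 32 − log₂ 4) = 285 / (5 − 2) = 95 ms/bit
  a = 405 − 95 × 2 = 215 ms
Then RT(2) = 215 + 95 × log₂ 2 = 215 + 95 × 1 ≈ 310.000 ms.

310 ms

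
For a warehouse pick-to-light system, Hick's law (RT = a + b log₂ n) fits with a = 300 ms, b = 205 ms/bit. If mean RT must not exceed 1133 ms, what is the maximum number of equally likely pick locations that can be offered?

Set 300 + 205·log₂ n ≤ 1133 → log₂ n ≤ (1133 − 300)/205 = 4.0634.
So n ≤ 2^4.0634 = 16.719; the largest integer n is 16.

16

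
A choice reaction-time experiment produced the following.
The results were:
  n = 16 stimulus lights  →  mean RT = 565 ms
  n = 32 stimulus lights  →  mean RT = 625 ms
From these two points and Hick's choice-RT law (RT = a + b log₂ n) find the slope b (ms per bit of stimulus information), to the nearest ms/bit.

60 ms/bit

Slope: b = (625 − 565) / (log₂ 32 − log₂ 16) = 60/1.0000 = 60 ms/bit.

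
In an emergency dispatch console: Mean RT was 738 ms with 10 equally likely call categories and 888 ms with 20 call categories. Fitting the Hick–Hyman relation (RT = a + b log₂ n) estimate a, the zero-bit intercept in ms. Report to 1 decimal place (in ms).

The slope on a log₂ axis is (888 − 738) / (4.3219 − 3.3219) = 150.000 ms/bit.
Intercept: a = 738 − 150.000·log₂(10) = 239.711 ms.

239.7 ms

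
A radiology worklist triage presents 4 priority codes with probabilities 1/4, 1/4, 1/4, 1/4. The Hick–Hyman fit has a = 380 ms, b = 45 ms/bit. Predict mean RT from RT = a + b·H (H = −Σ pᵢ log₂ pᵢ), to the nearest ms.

470 ms

H = −Σ pᵢ log₂ pᵢ = 0.25·2 + 0.25·2 + 0.25·2 + 0.25·2 = 2.000 bits.
RT = 380 + 45 × 2.000 = 470.00 ms.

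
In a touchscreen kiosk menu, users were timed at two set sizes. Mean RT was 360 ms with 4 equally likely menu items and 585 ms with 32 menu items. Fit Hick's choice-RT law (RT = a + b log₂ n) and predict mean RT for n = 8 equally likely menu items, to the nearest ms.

435 ms

Fit slope and intercept:
  b = (585 − 360) / (log₂ 32 − log₂ 4) = 225 / (5 − 2) = 75 ms/bit
  a = 360 − 75 × 2 = 210 ms
Then RT(8) = 210 + 75 × log₂ 8 = 210 + 75 × 3 ≈ 435.000 ms.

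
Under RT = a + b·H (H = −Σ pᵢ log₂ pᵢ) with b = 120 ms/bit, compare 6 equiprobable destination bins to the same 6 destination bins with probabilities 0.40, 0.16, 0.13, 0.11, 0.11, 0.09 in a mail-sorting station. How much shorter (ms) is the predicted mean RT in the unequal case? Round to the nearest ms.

28 ms

The RT saving is b·ΔH. Equiprobable H₀ = log₂(6) = 2.5850 bits; with the given probabilities H = 2.3477 bits.
b·(H₀ − H) = 120 × (2.5850 − 2.3477) = 28.48 ms.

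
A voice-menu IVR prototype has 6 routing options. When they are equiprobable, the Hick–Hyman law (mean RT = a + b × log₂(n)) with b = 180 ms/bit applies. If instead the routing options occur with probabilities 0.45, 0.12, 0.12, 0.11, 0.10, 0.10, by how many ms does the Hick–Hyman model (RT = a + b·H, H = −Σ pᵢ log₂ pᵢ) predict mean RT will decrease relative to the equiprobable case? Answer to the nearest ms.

57 ms

Equiprobable entropy H₀ = log₂ 6 = 2.5850 bits.
Skewed entropy H = −Σ pᵢ log₂ pᵢ = 2.2672 bits.
ΔRT = b·(H₀ − H) = 180 × 0.3178 = 57.20 ms.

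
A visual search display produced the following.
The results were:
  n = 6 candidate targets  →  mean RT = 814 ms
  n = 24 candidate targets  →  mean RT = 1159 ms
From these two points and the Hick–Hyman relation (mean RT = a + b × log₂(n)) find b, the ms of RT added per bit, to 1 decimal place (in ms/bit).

172.5 ms/bit

The slope on a log₂ axis is (1159 − 814) / (4.5850 − 2.5850) = 172.500 ms/bit.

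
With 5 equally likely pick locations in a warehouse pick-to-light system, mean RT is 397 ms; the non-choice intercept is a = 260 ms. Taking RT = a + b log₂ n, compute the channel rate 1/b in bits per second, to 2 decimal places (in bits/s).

16.95 bits/s

Choice component = 397 − 260 = 137 ms over log₂(5) = 2.3219 bits.
b = 137 / 2.3219 = 59.003 ms/bit, so 1/b = 16.948 bits/s.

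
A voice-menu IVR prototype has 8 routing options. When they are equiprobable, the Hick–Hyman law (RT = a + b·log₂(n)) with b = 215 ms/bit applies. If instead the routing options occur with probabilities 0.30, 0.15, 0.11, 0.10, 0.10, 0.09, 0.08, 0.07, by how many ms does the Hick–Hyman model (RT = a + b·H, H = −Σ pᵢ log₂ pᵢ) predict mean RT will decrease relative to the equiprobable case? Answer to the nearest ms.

39 ms

The RT saving is b·ΔH. Equiprobable H₀ = log₂(8) = 3.0000 bits; with the given probabilities H = 2.8190 bits.
b·(H₀ − H) = 215 × (3.0000 − 2.8190) = 38.91 ms.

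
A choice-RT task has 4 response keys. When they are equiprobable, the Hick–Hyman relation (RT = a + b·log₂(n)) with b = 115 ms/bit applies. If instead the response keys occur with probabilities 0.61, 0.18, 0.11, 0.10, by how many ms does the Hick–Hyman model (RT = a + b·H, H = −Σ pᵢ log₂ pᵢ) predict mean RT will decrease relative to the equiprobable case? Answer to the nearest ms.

50 ms

The RT saving is b·ΔH. Equiprobable H₀ = log₂(4) = 2.0000 bits; with the given probabilities H = 1.5628 bits.
b·(H₀ − H) = 115 × (2.0000 − 1.5628) = 50.28 ms.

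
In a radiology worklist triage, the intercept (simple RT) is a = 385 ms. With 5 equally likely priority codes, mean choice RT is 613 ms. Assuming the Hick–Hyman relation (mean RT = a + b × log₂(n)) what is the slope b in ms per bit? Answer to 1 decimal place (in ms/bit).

98.2 ms/bit

b = (613 − 385) / log₂(5) = 228 / 2.3219 = 98.194 ms/bit.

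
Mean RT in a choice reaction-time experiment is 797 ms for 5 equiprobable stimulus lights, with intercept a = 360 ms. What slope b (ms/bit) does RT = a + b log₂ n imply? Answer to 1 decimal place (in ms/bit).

188.2 ms/bit

b = (797 − 360) / log₂(5) = 437 / 2.3219 = 188.206 ms/bit.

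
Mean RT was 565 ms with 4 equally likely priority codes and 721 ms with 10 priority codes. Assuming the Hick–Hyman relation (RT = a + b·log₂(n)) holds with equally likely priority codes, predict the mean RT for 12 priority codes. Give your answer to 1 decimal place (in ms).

With log₂ n on the abscissa the relation is linear; from the two conditions:
  b = (721 − 565) / (log₂ 10 − log₂ 4) = 156 / (3.3219 − 2) = 118.009 ms/bit
  a = 565 − 118.009 × 2 = 328.981 ms
Then RT(12) = 328.981 + 118.009 × log₂ 12 = 328.981 + 118.009 × 3.5850 ≈ 752.041 ms.

752.0 ms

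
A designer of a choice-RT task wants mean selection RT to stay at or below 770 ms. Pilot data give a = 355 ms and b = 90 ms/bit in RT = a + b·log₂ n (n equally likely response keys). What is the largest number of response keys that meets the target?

24

Information budget: (770 − 355)/90 = 4.6111 bits, so n ≤ 2^4.6111 = 24.439 → at most 24.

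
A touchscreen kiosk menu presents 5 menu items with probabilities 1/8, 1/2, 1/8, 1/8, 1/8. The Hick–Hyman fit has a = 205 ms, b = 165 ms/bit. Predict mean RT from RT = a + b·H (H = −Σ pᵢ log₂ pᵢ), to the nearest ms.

H = −Σ pᵢ log₂ pᵢ = 0.125·3 + 0.5·1 + 0.125·3 + 0.125·3 + 0.125·3 = 2.000 bits.
RT = 205 + 165 × 2.000 = 535.00 ms.

535 ms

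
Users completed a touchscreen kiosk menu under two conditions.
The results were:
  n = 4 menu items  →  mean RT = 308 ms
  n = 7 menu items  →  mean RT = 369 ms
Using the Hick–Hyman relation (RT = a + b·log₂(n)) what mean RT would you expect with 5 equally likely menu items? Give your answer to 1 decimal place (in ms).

332.3 ms

Solve the two-equation system in a and b:
  b = (369 − 308) / (log₂ 7 − log₂ 4) = 61 / (2.8074 − 2) = 75.555 ms/bit
  a = 308 − 75.555 × 2 = 156.889 ms
Then RT(5) = 156.889 + 75.555 × log₂ 5 = 156.889 + 75.555 × 2.3219 ≈ 332.323 ms.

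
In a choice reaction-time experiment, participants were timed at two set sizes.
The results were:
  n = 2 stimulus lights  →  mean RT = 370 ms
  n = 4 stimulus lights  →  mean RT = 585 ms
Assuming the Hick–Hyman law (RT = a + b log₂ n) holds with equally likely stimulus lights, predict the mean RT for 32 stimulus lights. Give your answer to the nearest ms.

Fit slope and intercept:
  b = (585 − 370) / (log₂ 4 − log₂ 2) = 215 / (2 − 1) = 215 ms/bit
  a = 370 − 215 × 1 = 155 ms
Then RT(32) = 155 + 215 × log₂ 32 = 155 + 215 × 5 ≈ 1230.000 ms.

1230 ms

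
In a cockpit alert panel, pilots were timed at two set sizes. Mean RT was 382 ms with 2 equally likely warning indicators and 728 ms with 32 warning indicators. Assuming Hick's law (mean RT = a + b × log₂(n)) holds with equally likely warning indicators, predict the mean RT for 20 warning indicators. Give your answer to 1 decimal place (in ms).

669.3 ms

With log₂ n on the abscissa the relation is linear; from the two conditions:
  b = (728 − 382) / (log₂ 32 − log₂ 2) = 346 / (5 − 1) = 86.500 ms/bit
  a = 382 − 86.500 × 1 = 295.500 ms
Then RT(20) = 295.500 + 86.500 × log₂ 20 = 295.500 + 86.500 × 4.3219 ≈ 669.347 ms.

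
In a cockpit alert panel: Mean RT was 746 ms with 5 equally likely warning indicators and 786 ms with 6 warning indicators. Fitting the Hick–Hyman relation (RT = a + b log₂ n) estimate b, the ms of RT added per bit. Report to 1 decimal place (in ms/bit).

The slope on a log₂ axis is (786 − 746) / (2.5850 − 2.3219) = 152.071 ms/bit.

152.1 ms/bit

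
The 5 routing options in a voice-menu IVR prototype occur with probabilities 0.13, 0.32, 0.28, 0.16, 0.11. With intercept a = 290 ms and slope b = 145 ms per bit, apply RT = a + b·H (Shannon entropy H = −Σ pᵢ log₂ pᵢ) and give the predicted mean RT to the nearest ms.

Entropy contributions −pᵢ log₂ pᵢ: 0.3826, 0.5260, 0.5142, 0.4230, 0.3503; sum H = 2.1962 bits.
RT = a + bH = 290 + 145·2.1962 = 608.45 ms.

608 ms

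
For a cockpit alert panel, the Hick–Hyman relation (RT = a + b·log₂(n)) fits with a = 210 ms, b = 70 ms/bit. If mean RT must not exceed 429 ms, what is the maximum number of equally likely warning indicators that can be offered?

8

Set 210 + 70·log₂ n ≤ 429 → log₂ n ≤ (429 − 210)/70 = 3.1286.
So n ≤ 2^3.1286 = 8.746; the largest integer n is 8.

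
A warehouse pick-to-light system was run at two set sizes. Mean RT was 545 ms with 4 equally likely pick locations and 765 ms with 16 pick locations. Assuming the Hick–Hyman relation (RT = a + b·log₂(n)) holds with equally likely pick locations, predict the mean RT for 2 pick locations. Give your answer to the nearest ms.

435 ms

RT is linear in log₂ n, so two points fix the line:
  b = (765 − 545) / (log₂ 16 − log₂ 4) = 220 / (4 − 2) = 110 ms/bit
  a = 545 − 110 × 2 = 325 ms
Then RT(2) = 325 + 110 × log₂ 2 = 325 + 110 × 1 ≈ 435.000 ms.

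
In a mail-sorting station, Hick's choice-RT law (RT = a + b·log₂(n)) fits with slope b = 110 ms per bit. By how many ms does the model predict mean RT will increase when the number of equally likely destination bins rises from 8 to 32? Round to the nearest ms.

220 ms

Only the slope matters, since a is common to both: ΔRT = b·log₂(n₂/n₁).
log₂(32) − log₂(8) = log₂(32/8) = log₂(4) = 2.
ΔRT = 110 × 2.0000 = 220.000 ms.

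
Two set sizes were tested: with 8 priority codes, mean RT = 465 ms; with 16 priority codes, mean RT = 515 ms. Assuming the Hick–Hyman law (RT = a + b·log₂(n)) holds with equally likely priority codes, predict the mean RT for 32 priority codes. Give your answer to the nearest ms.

565 ms

Fit slope and intercept:
  b = (515 − 465) / (log₂ 16 − log₂ 8) = 50 / (4 − 3) = 50 ms/bit
  a = 465 − 50 × 3 = 315 ms
Then RT(32) = 315 + 50 × log₂ 32 = 315 + 50 × 5 ≈ 565.000 ms.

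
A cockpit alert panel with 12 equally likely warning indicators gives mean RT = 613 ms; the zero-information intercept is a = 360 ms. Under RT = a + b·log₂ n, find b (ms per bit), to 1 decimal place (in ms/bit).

log₂(12) = 3.5850 bits.
b = (RT − a)/log₂ n = (613 − 360) / 3.5850 = 70.573 ms/bit.

70.6 ms/bit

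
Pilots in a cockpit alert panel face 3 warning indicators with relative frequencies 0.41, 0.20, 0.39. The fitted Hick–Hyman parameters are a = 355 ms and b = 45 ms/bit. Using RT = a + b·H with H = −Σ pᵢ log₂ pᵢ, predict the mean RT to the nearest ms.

423 ms

Entropy contributions −pᵢ log₂ pᵢ: 0.5274, 0.4644, 0.5298; sum H = 1.5216 bits.
RT = a + bH = 355 + 45·1.5216 = 423.47 ms.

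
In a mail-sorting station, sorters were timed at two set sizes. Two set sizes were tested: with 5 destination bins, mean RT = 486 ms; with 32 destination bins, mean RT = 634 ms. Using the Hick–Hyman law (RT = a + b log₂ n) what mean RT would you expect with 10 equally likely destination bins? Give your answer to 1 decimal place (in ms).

541.3 ms

Fit slope and intercept:
  b = (634 − 486) / (log₂ 32 − log₂ 5) = 148 / (5 − 2.3219) = 55.264 ms/bit
  a = 486 − 55.264 × 2.3219 = 357.682 ms
Then RT(10) = 357.682 + 55.264 × log₂ 10 = 357.682 + 55.264 × 3.3219 ≈ 541.264 ms.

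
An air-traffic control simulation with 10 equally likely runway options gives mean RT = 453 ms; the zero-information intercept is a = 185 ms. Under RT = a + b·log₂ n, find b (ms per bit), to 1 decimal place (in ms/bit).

80.7 ms/bit

10 alternatives carry log₂ 10 = 3.3219 bits; the choice cost is 453 − 185 = 268 ms, so b = 268/3.3219 = 80.676 ms/bit.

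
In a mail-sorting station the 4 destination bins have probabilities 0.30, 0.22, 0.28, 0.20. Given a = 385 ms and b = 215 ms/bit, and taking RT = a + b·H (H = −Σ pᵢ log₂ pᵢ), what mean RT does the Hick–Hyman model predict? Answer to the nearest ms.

Entropy contributions −pᵢ log₂ pᵢ: 0.5211, 0.4806, 0.5142, 0.4644; sum H = 1.9803 bits.
RT = a + bH = 385 + 215·1.9803 = 810.76 ms.

811 ms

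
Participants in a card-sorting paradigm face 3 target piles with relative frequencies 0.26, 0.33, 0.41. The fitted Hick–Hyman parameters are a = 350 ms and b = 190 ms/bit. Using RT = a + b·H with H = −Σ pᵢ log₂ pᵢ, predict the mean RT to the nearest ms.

H = 0.26·log₂(1/0.26) + 0.33·log₂(1/0.33) + 0.41·log₂(1/0.41) = 1.5605 bits.
RT = 350 + 190 × 1.5605 = 646.49 ms.

646 ms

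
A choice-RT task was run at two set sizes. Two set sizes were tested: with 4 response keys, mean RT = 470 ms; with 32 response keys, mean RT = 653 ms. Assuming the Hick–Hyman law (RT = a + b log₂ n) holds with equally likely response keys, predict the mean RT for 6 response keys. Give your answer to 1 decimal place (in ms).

With log₂ n on the abscissa the relation is linear; from the two conditions:
  b = (653 − 470) / (log₂ 32 − log₂ 4) = 183 / (5 − 2) = 61.000 ms/bit
  a = 470 − 61.000 × 2 = 348.000 ms
Then RT(6) = 348.000 + 61.000 × log₂ 6 = 348.000 + 61.000 × 2.5850 ≈ 505.683 ms.

505.7 ms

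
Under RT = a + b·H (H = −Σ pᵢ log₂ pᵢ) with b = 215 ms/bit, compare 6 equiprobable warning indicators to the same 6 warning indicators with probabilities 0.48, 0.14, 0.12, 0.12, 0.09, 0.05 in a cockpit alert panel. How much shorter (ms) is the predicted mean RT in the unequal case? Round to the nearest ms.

90 ms

Equiprobable entropy H₀ = log₂ 6 = 2.5850 bits.
Skewed entropy H = −Σ pᵢ log₂ pᵢ = 2.1683 bits.
ΔRT = b·(H₀ − H) = 215 × 0.4167 = 89.59 ms.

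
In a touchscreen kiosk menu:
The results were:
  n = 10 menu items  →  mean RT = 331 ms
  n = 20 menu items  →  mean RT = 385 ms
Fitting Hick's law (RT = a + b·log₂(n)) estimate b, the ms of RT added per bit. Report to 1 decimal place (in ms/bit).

54.0 ms/bit

b = (RT₂ − RT₁)/(log₂ n₂ − log₂ n₁) = (385 − 331)/(4.3219 − 3.3219) = 54.000 ms/bit.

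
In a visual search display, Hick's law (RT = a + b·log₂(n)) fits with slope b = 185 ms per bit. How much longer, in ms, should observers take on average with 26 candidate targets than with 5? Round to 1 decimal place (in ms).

The intercept a cancels: ΔRT = b·(log₂ n₂ − log₂ n₁) = b·log₂(n₂/n₁).
log₂(26) − log₂(5) = 4.7004 − 2.3219 = 2.3785.
ΔRT = 185 × 2.3785 = 440.025 ms.

440.0 ms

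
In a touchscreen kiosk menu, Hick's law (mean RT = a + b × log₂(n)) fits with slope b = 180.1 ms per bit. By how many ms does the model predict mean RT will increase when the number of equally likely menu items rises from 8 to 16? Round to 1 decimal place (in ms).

180.1 ms

ΔRT = (a + b log₂ n₂) − (a + b log₂ n₁) = b·(log₂ n₂ − log₂ n₁).
log₂(16) − log₂(8) = log₂(16/8) = log₂(2) = 1.
ΔRT = 180.1 × 1.0000 = 180.100 ms.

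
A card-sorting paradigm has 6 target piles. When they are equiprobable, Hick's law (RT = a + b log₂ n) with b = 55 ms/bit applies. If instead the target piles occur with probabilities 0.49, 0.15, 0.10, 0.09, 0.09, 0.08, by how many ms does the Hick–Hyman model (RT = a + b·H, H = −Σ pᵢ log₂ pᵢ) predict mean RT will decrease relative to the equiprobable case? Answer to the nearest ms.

23 ms

The RT saving is b·ΔH. Equiprobable H₀ = log₂(6) = 2.5850 bits; with the given probabilities H = 2.1638 bits.
b·(H₀ − H) = 55 × (2.5850 − 2.1638) = 23.16 ms.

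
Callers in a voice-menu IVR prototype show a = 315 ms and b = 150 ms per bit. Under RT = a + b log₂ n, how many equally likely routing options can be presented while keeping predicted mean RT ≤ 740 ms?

150·log₂ n ≤ 740 − 315 = 425, giving log₂ n ≤ 2.8333 and n ≤ 7.127. The largest whole number is 7.

7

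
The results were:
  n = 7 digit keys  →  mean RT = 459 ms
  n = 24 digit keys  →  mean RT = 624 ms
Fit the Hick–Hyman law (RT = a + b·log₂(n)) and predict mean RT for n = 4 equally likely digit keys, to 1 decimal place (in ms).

Fit slope and intercept:
  b = (624 − 459) / (log₂ 24 − log₂ 7) = 165 / (4.5850 − 2.8074) = 92.821 ms/bit
  a = 459 − 92.821 × 2.8074 = 198.417 ms
Then RT(4) = 198.417 + 92.821 × log₂ 4 = 198.417 + 92.821 × 2 ≈ 384.060 ms.

384.1 ms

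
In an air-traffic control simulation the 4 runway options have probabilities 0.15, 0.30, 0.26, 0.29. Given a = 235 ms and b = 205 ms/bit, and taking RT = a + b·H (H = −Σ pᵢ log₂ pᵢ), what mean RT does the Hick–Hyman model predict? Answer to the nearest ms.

636 ms

H = 0.15·log₂(1/0.15) + 0.30·log₂(1/0.30) + 0.26·log₂(1/0.26) + 0.29·log₂(1/0.29) = 1.9548 bits.
RT = 235 + 205 × 1.9548 = 635.74 ms.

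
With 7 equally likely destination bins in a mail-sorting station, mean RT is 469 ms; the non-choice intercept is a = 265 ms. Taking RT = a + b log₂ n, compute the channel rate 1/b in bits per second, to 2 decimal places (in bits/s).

Choice component = 469 − 265 = 204 ms over log₂(7) = 2.8074 bits.
b = 204 / 2.8074 = 72.666 ms/bit, so 1/b = 13.762 bits/s.

13.76 bits/s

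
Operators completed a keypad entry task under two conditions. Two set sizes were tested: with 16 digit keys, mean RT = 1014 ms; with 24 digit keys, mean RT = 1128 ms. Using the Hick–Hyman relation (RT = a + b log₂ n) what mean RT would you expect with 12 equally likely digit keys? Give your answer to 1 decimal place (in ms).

With log₂ n on the abscissa the relation is linear; from the two conditions:
  b = (1128 − 1014) / (log₂ 24 − log₂ 16) = 114 / (4.5850 − 4) = 194.884 ms/bit
  a = 1014 − 194.884 × 4 = 234.463 ms
Then RT(12) = 234.463 + 194.884 × log₂ 12 = 234.463 + 194.884 × 3.5850 ≈ 933.116 ms.

933.1 ms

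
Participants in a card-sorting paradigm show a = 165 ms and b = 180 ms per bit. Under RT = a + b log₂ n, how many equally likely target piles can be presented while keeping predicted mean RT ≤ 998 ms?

24

180·log₂ n ≤ 998 − 165 = 833, giving log₂ n ≤ 4.6278 and n ≤ 24.723. The largest whole number is 24.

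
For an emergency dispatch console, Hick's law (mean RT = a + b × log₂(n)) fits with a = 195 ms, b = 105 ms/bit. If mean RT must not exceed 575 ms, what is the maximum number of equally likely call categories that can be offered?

12

Set 195 + 105·log₂ n ≤ 575 → log₂ n ≤ (575 − 195)/105 = 3.6190.
So n ≤ 2^3.6190 = 12.287; the largest integer n is 12.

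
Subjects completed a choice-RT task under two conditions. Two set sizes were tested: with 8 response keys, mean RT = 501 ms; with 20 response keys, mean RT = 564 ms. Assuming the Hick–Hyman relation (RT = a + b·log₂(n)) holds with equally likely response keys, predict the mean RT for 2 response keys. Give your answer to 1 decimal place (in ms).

405.7 ms

With log₂ n on the abscissa the relation is linear; from the two conditions:
  b = (564 − 501) / (log₂ 20 − log₂ 8) = 63 / (4.3219 − 3) = 47.658 ms/bit
  a = 501 − 47.658 × 3 = 358.027 ms
Then RT(2) = 358.027 + 47.658 × log₂ 2 = 358.027 + 47.658 × 1 ≈ 405.685 ms.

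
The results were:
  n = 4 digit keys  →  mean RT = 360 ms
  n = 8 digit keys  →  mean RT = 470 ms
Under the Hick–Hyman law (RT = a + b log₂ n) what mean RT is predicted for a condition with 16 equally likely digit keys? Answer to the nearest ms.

Solve the two-equation system in a and b:
  b = (470 − 360) / (log₂ 8 − log₂ 4) = 110 / (3 − 2) = 110 ms/bit
  a = 360 − 110 × 2 = 140 ms
Then RT(16) = 140 + 110 × log₂ 16 = 140 + 110 × 4 ≈ 580.000 ms.

580 ms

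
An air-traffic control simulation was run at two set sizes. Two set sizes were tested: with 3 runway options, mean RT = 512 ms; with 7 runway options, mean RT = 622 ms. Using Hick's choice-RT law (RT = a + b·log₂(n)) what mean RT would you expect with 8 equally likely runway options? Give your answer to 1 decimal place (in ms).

Solve the two-equation system in a and b:
  b = (622 − 512) / (log₂ 7 − log₂ 3) = 110 / (2.8074 − 1.5850) = 89.987 ms/bit
  a = 512 − 89.987 × 1.5850 = 369.373 ms
Then RT(8) = 369.373 + 89.987 × log₂ 8 = 369.373 + 89.987 × 3 ≈ 639.336 ms.

639.3 ms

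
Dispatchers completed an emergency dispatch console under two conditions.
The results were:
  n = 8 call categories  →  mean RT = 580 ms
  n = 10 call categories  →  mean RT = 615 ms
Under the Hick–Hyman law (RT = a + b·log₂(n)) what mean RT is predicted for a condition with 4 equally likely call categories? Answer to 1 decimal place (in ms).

Solve the two-equation system in a and b:
  b = (615 − 580) / (log₂ 10 − log₂ 8) = 35 / (3.3219 − 3) = 108.720 ms/bit
  a = 580 − 108.720 × 3 = 253.840 ms
Then RT(4) = 253.840 + 108.720 × log₂ 4 = 253.840 + 108.720 × 2 ≈ 471.280 ms.

471.3 ms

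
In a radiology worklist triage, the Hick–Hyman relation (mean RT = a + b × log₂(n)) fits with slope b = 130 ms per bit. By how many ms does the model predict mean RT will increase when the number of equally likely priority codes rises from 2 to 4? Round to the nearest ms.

130 ms

ΔRT = (a + b log₂ n₂) − (a + b log₂ n₁) = b·(log₂ n₂ − log₂ n₁).
log₂(4) − log₂(2) = log₂(4/2) = log₂(2) = 1.
ΔRT = 130 × 1.0000 = 130.000 ms.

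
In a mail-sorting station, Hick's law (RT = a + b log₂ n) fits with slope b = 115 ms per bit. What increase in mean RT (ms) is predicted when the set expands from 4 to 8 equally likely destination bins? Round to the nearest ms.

115 ms

ΔRT = (a + b log₂ n₂) − (a + b log₂ n₁) = b·(log₂ n₂ − log₂ n₁).
log₂(8) − log₂(4) = log₂(8/4) = log₂(2) = 1.
ΔRT = 115 × 1.0000 = 115.000 ms.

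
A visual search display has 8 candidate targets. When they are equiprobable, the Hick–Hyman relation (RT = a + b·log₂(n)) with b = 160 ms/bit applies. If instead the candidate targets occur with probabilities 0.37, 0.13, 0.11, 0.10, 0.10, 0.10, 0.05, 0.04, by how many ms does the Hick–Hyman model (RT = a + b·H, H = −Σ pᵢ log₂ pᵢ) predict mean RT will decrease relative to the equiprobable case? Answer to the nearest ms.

54 ms

The RT saving is b·ΔH. Equiprobable H₀ = log₂(8) = 3.0000 bits; with the given probabilities H = 2.6621 bits.
b·(H₀ − H) = 160 × (3.0000 − 2.6621) = 54.07 ms.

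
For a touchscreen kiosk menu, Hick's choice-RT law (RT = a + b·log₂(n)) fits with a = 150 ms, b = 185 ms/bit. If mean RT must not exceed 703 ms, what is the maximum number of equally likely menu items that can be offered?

Set 150 + 185·log₂ n ≤ 703 → log₂ n ≤ (703 − 150)/185 = 2.9892.
So n ≤ 2^2.9892 = 7.940; the largest integer n is 7.

7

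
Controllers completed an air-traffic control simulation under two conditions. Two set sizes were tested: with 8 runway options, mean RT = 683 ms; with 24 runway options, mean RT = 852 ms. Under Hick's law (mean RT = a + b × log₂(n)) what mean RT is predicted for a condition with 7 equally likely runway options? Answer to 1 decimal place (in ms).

662.5 ms

With log₂ n on the abscissa the relation is linear; from the two conditions:
  b = (852 − 683) / (log₂ 24 − log₂ 8) = 169 / (4.5850 − 3) = 106.627 ms/bit
  a = 683 − 106.627 × 3 = 363.119 ms
Then RT(7) = 363.119 + 106.627 × log₂ 7 = 363.119 + 106.627 × 2.8074 ≈ 662.459 ms.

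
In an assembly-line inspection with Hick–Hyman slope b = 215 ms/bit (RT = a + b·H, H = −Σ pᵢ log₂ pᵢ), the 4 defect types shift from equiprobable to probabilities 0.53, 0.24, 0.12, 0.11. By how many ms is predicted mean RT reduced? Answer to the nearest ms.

The RT saving is b·ΔH. Equiprobable H₀ = log₂(4) = 2.0000 bits; with the given probabilities H = 1.6969 bits.
b·(H₀ − H) = 215 × (2.0000 − 1.6969) = 65.16 ms.

65 ms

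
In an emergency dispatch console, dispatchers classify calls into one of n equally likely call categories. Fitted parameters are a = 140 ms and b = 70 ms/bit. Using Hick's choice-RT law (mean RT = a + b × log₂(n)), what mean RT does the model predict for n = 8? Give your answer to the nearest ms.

350 ms

log₂(8) = 3 bits, so RT = 140 + 70 × 3 ≈ 350.000 ms.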